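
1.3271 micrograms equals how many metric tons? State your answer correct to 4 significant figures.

1.327e-12 t

1 μg = 1.00000e-12 t.
Thus 1.3271 × 1.00000e-12 ≈ 1.327e-12 t.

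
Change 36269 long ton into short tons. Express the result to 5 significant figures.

1 long ton = 1.12000 short ton.
Thus 36269 × 1.12000 ≈ 40621 short ton.

40621 short tons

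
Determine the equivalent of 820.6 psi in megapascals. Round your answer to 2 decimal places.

5.66 megapascals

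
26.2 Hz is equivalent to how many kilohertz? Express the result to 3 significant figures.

1 Hz = 0.00100000 kHz.
Thus 26.2 × 0.00100000 ≈ 0.0262 kHz.

0.0262 kilohertz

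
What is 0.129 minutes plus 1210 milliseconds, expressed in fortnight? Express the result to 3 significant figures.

0.129 min = 6.39881e-6 fortnight and 1210 ms = 1.00033e-6 fortnight.
6.39881e-6 + 1.00033e-6 ≈ 7.40e-6 fortnight.

7.40e-6 fortnights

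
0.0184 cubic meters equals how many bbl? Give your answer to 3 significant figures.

0.116 oil barrels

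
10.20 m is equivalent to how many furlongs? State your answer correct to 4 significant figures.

1 meter = 0.00497097 furlong.
So 10.20 × 0.00497097 ≈ 0.05070 furlong.

0.05070 furlong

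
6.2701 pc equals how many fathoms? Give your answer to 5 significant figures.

1.0579 × 10^17 fathoms

1 parsec = 1.68727 × 10^16 fathoms.
Then 6.2701 × 1.68727 × 10^16 ≈ 1.0579 × 10^17 fathom.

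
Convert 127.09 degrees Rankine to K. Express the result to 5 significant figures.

°R = K × 9/5.
Applying the formula gives 70.606 K.

70.606 kelvins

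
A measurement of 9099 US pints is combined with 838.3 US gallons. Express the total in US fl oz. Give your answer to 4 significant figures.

252900 US fluid ounces

9099 US pt = 145584 US fl oz and 838.3 US gal = 107302 US fl oz.
145584 + 107302 ≈ 252900 US fl oz.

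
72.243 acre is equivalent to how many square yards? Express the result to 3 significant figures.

350000 yd²

1 acre = 4840.00 yd².
So 72.243 × 4840.00 ≈ 350000 yd².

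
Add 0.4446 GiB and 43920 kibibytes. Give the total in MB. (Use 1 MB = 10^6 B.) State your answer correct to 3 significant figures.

0.4446 GiB = 477.386 MB and 43920 KiB = 44.9741 MB.
477.386 + 44.9741 ≈ 522 MB.

522 MB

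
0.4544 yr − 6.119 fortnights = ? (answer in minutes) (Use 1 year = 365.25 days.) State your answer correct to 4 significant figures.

115600 minutes

0.4544 yr = 238996 min and 6.119 fortnight = 123359 min.
238996 − 123359 ≈ 115600 min.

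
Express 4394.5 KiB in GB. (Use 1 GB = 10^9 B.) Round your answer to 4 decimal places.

1 KiB = 1.02400 × 10^-6 GB.
Then 4394.5 × 1.02400 × 10^-6 ≈ 0.0045 GB.

0.0045 GB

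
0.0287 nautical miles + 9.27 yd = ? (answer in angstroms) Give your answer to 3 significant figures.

0.0287 nmi = 5.31524e+11 Å and 9.27 yd = 8.47649e+10 Å.
5.31524e+11 + 8.47649e+10 ≈ 6.16e+11 Å.

6.16e+11 angstroms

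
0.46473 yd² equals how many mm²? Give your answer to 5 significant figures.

388570 square millimeters

1 yd² = 836127 square millimeters.
Then 0.46473 × 836127 ≈ 388570 mm².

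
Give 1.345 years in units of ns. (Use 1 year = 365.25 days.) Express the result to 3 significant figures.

4.24 × 10^16 ns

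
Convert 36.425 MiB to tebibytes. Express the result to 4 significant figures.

1 mebibyte = 9.53674 × 10^-7 TiB.
Thus 36.425 × 9.53674 × 10^-7 ≈ 3.474 × 10^-5 TiB.

3.474 × 10^-5 TiB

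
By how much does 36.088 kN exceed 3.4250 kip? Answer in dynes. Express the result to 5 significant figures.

2.0853 × 10^9 dyn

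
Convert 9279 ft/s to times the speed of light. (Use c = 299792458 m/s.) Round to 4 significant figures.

1 ft/s = 1.01670e-9 c.
Then 9279 × 1.01670e-9 ≈ 9.434e-6 c.

9.434e-6 times the speed of light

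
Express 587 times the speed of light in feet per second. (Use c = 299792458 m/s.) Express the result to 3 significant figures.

1 speed of light = 9.83571e+8 ft/s.
587 × 9.83571e+8 ≈ 5.77e+11 ft/s.

5.77e+11 ft/s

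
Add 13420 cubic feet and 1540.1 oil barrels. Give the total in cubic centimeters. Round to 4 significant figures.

6.249e+8 cubic centimeters

13420 ft³ = 3.80012e+8 cm³ and 1540.1 bbl = 2.44856e+8 cm³.
3.80012e+8 + 2.44856e+8 ≈ 6.249e+8 cm³.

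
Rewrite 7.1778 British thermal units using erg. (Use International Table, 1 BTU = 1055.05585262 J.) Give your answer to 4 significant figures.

1 BTU = 1.05506e+10 erg.
Then 7.1778 × 1.05506e+10 ≈ 7.573e+10 erg.

7.573e+10 erg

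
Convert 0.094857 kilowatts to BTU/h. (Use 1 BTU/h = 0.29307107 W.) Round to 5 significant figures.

1 kW = 3412.14 BTU/h.
Thus 0.094857 × 3412.14 ≈ 323.67 BTU/h.

323.67 BTU per hour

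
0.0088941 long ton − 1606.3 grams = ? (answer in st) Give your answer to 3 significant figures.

0.0088941 long ton = 1.42306 st and 1606.3 g = 0.252949 st.
1.42306 − 0.252949 ≈ 1.17 st.

1.17 st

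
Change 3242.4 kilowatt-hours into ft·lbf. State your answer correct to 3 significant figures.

8.61e+9 ft·lbf

1 kilowatt-hour = 2.65522e+6 ft·lbf.
Then 3242.4 × 2.65522e+6 ≈ 8.61e+9 ft·lbf.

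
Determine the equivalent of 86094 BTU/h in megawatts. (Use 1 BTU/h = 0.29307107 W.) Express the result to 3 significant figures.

0.0252 MW

1 BTU per hour = 2.93071e-7 megawatts.
Then 86094 × 2.93071e-7 ≈ 0.0252 MW.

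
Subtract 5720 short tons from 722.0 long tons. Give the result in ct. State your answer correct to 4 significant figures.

722.0 long ton = 3.66793 × 10^9 ct and 5720 short ton = 2.59455 × 10^10 ct.
3.66793 × 10^9 − 2.59455 × 10^10 ≈ -2.228 × 10^10 ct.

-2.228 × 10^10 carats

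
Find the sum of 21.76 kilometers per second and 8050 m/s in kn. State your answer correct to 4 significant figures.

21.76 km/s = 42298.1 kn and 8050 m/s = 15647.9 kn.
42298.1 + 15647.9 ≈ 57950 kn.

57950 kn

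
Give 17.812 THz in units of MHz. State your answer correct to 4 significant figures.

1 THz = 1.00000e+6 megahertz.
Then 17.812 × 1.00000e+6 ≈ 1.781e+7 MHz.

1.781e+7 MHz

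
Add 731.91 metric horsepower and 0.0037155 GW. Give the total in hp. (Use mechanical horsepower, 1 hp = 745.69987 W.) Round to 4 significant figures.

5704 horsepower

731.91 PS = 721.898 hp and 0.0037155 GW = 4982.57 hp.
721.898 + 4982.57 ≈ 5704 hp.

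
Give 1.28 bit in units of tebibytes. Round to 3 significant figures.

1.46 × 10^-13 TiB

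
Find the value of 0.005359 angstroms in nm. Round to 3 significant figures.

0.000536 nm

1 angstrom = 0.100000 nanometers.
So 0.005359 × 0.100000 ≈ 0.000536 nm.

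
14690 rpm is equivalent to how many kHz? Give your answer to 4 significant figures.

0.2448 kHz

1 rpm = 1.66667 × 10^-5 kHz.
Thus 14690 × 1.66667 × 10^-5 ≈ 0.2448 kHz.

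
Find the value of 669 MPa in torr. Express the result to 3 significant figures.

5.02e+6 torr

1 megapascal = 7500.62 torr.
669 × 7500.62 ≈ 5.02e+6 torr.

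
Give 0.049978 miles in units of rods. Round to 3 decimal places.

15.993 rods

1 mile = 320.000 rods.
0.049978 × 320.000 ≈ 15.993 rod.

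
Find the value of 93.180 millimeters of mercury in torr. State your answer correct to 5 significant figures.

1 millimeter of mercury = 1.00000 torr.
Thus 93.180 × 1.00000 ≈ 93.180 torr.

93.180 torr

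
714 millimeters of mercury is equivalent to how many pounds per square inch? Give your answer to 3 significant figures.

13.8 psi

1 mmHg = 0.0193368 pounds per square inch.
Then 714 × 0.0193368 ≈ 13.8 psi.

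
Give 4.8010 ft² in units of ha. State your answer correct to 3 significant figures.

4.46e-5 ha

1 square foot = 9.29030e-6 ha.
4.8010 × 9.29030e-6 ≈ 4.46e-5 ha.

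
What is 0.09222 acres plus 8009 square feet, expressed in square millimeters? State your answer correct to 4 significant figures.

0.09222 acre = 3.73201 × 10^8 mm² and 8009 ft² = 7.44060 × 10^8 mm².
3.73201 × 10^8 + 7.44060 × 10^8 ≈ 1.117 × 10^9 mm².

1.117 × 10^9 mm²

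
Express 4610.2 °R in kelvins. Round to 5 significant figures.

°R = K × 9/5.
Applying the formula gives 2561.2 K.

2561.2 kelvins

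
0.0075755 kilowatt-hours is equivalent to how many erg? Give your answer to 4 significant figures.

2.727e+11 ergs

1 kilowatt-hour = 3.60000e+13 erg.
Thus 0.0075755 × 3.60000e+13 ≈ 2.727e+11 erg.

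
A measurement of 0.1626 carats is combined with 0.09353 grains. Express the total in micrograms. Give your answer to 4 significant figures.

38580 micrograms

0.1626 ct = 32520.0 μg and 0.09353 gr = 6060.64 μg.
32520.0 + 6060.64 ≈ 38580 μg.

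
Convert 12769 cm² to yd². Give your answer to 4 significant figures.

1 cm² = 0.000119599 square yards.
12769 × 0.000119599 ≈ 1.527 yd².

1.527 square yards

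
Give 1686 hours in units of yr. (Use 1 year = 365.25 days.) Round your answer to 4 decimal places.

0.1923 yr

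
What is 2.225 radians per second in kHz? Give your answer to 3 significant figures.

1 radian per second = 0.000159155 kHz.
Then 2.225 × 0.000159155 ≈ 0.000354 kHz.

0.000354 kHz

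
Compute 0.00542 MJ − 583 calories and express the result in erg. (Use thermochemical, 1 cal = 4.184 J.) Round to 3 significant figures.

2.98 × 10^10 erg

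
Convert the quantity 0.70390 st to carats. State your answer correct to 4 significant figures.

1 st = 31751.5 ct.
Thus 0.70390 × 31751.5 ≈ 22350 ct.

22350 ct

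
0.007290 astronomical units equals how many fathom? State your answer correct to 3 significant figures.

1 au = 8.18011 × 10^10 fathom.
So 0.007290 × 8.18011 × 10^10 ≈ 5.96 × 10^8 fathom.

5.96 × 10^8 fathom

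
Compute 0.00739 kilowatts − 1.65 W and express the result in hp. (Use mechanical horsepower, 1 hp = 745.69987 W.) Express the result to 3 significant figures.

0.00770 hp

0.00739 kW = 0.00991015 hp and 1.65 W = 0.00221269 hp.
0.00991015 − 0.00221269 ≈ 0.00770 hp.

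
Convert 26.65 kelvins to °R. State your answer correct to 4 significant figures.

47.97 degrees Rankine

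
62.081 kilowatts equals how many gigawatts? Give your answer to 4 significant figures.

6.208e-5 GW

1 kilowatt = 1.00000e-6 gigawatts.
Then 62.081 × 1.00000e-6 ≈ 6.208e-5 GW.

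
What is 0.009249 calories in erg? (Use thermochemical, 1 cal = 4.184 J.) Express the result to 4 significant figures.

1 cal = 4.18400e+7 ergs.
0.009249 × 4.18400e+7 ≈ 387000 erg.

387000 erg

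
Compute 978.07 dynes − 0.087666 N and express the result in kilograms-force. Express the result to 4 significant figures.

978.07 dyn = 0.000997354 kgf and 0.087666 N = 0.00893944 kgf.
0.000997354 − 0.00893944 ≈ -0.007942 kgf.

-0.007942 kilograms-force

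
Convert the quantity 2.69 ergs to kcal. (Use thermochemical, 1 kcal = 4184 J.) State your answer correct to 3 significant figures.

1 erg = 2.39006e-11 kilocalories.
Thus 2.69 × 2.39006e-11 ≈ 6.43e-11 kcal.

6.43e-11 kilocalories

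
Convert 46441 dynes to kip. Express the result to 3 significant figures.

1 dyn = 2.24809e-9 kips.
Thus 46441 × 2.24809e-9 ≈ 0.000104 kip.

0.000104 kips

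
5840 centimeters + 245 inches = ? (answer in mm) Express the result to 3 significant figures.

64600 mm

5840 cm = 58400.0 mm and 245 in = 6223.00 mm.
58400.0 + 6223.00 ≈ 64600 mm.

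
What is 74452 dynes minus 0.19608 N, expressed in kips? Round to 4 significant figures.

74452 dyn = 0.000167375 kip and 0.19608 N = 4.40805 × 10^-5 kip.
0.000167375 − 4.40805 × 10^-5 ≈ 0.0001233 kip.

0.0001233 kips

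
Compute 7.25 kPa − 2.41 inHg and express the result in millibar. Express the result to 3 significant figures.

-9.11 millibar

7.25 kPa = 72.5000 mbar and 2.41 inHg = 81.6120 mbar.
72.5000 − 81.6120 ≈ -9.11 mbar.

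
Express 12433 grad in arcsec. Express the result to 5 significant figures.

4.0283e+7 arcseconds

1 gradian = 3240.00 arcseconds.
So 12433 × 3240.00 ≈ 4.0283e+7 arcsec.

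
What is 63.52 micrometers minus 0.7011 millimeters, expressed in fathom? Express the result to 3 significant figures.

-0.000349 fathoms

63.52 μm = 3.47332 × 10^-5 fathom and 0.7011 mm = 0.000383366 fathom.
3.47332 × 10^-5 − 0.000383366 ≈ -0.000349 fathom.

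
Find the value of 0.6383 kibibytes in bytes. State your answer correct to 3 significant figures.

654 B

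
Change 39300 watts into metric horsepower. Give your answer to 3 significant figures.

53.4 metric horsepower

1 W = 0.00135962 PS.
39300 × 0.00135962 ≈ 53.4 PS.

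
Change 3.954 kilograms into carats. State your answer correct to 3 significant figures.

19800 ct

1 kilogram = 5000.00 ct.
3.954 × 5000.00 ≈ 19800 ct.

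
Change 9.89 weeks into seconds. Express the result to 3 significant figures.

5.98 × 10^6 seconds

1 week = 604800 seconds.
Thus 9.89 × 604800 ≈ 5.98 × 10^6 s.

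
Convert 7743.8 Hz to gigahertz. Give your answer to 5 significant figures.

1 Hz = 1.00000e-9 GHz.
Thus 7743.8 × 1.00000e-9 ≈ 7.7438e-6 GHz.

7.7438e-6 gigahertz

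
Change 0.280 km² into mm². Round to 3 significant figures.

2.80e+11 mm²

1 km² = 1.00000e+12 mm².
So 0.280 × 1.00000e+12 ≈ 2.80e+11 mm².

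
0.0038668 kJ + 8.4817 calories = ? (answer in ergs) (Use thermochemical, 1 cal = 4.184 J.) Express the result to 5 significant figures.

0.0038668 kJ = 3.86680e+7 erg and 8.4817 cal = 3.54874e+8 erg.
3.86680e+7 + 3.54874e+8 ≈ 3.9354e+8 erg.

3.9354e+8 ergs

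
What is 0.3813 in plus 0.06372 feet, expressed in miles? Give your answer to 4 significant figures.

0.3813 in = 6.01799 × 10^-6 mi and 0.06372 ft = 1.20682 × 10^-5 mi.
6.01799 × 10^-6 + 1.20682 × 10^-5 ≈ 1.809 × 10^-5 mi.

1.809 × 10^-5 mi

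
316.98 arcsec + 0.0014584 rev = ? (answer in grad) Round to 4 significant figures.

316.98 arcsec = 0.0978333 grad and 0.0014584 rev = 0.583360 grad.
0.0978333 + 0.583360 ≈ 0.6812 grad.

0.6812 grad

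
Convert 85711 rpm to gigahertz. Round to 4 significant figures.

1.429 × 10^-6 GHz

1 rpm = 1.66667 × 10^-11 GHz.
85711 × 1.66667 × 10^-11 ≈ 1.429 × 10^-6 GHz.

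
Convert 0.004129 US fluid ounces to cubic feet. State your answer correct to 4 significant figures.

4.312e-6 ft³

1 US fl oz = 0.00104438 ft³.
Then 0.004129 × 0.00104438 ≈ 4.312e-6 ft³.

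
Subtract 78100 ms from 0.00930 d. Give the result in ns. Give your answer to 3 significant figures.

7.25e+11 ns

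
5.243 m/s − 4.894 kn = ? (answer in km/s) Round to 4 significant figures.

5.243 m/s = 0.00524300 km/s and 4.894 kn = 0.00251769 km/s.
0.00524300 − 0.00251769 ≈ 0.002725 km/s.

0.002725 kilometers per second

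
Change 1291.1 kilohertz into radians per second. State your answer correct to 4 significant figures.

1 kilohertz = 6283.19 rad/s.
Then 1291.1 × 6283.19 ≈ 8.112e+6 rad/s.

8.112e+6 rad/s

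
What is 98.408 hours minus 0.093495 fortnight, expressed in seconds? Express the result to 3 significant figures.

241000 s

98.408 h = 354269 s and 0.093495 fortnight = 113092 s.
354269 − 113092 ≈ 241000 s.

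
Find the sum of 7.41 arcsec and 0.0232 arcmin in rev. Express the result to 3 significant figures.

7.41 arcsec = 5.71759 × 10^-6 rev and 0.0232 arcmin = 1.07407 × 10^-6 rev.
5.71759 × 10^-6 + 1.07407 × 10^-6 ≈ 6.79 × 10^-6 rev.

6.79 × 10^-6 revolutions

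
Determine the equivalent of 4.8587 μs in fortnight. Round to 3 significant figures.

4.02e-12 fortnight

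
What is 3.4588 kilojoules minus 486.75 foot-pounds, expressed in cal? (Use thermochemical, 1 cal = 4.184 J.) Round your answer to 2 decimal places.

3.4588 kJ = 826.673 cal and 486.75 ft·lbf = 157.730 cal.
826.673 − 157.730 ≈ 668.94 cal.

668.94 calories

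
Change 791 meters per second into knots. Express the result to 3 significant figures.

1 m/s = 1.94384 kn.
Then 791 × 1.94384 ≈ 1540 kn.

1540 kn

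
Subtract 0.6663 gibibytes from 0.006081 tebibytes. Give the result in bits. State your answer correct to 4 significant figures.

4.777e+10 bits

0.006081 TiB = 5.34890e+10 bit and 0.6663 GiB = 5.72347e+9 bit.
5.34890e+10 − 5.72347e+9 ≈ 4.777e+10 bit.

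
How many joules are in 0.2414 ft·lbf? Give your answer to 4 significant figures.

1 foot-pound = 1.35582 J.
Then 0.2414 × 1.35582 ≈ 0.3273 J.

0.3273 J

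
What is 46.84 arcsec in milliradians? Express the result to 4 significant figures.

0.2271 mrad

1 arcsecond = 0.00484814 mrad.
Thus 46.84 × 0.00484814 ≈ 0.2271 mrad.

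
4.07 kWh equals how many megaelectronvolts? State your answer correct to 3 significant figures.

9.15 × 10^19 megaelectronvolts

1 kilowatt-hour = 2.24694 × 10^19 MeV.
4.07 × 2.24694 × 10^19 ≈ 9.15 × 10^19 MeV.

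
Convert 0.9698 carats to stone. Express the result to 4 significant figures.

3.054 × 10^-5 st

1 ct = 3.14946 × 10^-5 stone.
Thus 0.9698 × 3.14946 × 10^-5 ≈ 3.054 × 10^-5 st.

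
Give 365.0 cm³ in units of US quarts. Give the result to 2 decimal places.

1 cm³ = 0.00105669 US qt.
Then 365.0 × 0.00105669 ≈ 0.39 US qt.

0.39 US qt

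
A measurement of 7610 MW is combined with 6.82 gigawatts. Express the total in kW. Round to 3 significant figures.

1.44 × 10^7 kW

7610 MW = 7.61000 × 10^6 kW and 6.82 GW = 6.82000 × 10^6 kW.
7.61000 × 10^6 + 6.82000 × 10^6 ≈ 1.44 × 10^7 kW.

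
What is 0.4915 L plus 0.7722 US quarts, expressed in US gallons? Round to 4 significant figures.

0.3229 US gallons

0.4915 L = 0.129841 US gal and 0.7722 US qt = 0.193050 US gal.
0.129841 + 0.193050 ≈ 0.3229 US gal.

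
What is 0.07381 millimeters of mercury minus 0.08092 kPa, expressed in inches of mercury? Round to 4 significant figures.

0.07381 mmHg = 0.00290591 inHg and 0.08092 kPa = 0.0238957 inHg.
0.00290591 − 0.0238957 ≈ -0.02099 inHg.

-0.02099 inches of mercury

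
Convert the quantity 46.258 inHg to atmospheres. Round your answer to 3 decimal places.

1 inch of mercury = 0.0334211 atm.
So 46.258 × 0.0334211 ≈ 1.546 atm.

1.546 atm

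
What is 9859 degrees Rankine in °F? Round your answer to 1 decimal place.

°R = °F + 459.67.
Applying the formula gives 9399.3 °F.

9399.3 °F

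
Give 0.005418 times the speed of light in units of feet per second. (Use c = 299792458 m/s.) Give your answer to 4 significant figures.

5.329e+6 ft/s

1 c = 9.83571e+8 ft/s.
0.005418 × 9.83571e+8 ≈ 5.329e+6 ft/s.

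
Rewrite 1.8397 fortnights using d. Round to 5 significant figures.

25.756 d

1 fortnight = 14.0000 d.
Thus 1.8397 × 14.0000 ≈ 25.756 d.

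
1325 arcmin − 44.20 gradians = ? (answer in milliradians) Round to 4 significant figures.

-308.9 mrad

1325 arcmin = 385.427 mrad and 44.20 grad = 694.292 mrad.
385.427 − 694.292 ≈ -308.9 mrad.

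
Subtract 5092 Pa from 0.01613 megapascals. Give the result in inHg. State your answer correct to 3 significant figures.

3.26 inches of mercury

0.01613 MPa = 4.76319 inHg and 5092 Pa = 1.50367 inHg.
4.76319 − 1.50367 ≈ 3.26 inHg.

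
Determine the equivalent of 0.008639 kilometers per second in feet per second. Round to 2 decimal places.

1 kilometer per second = 3280.84 ft/s.
So 0.008639 × 3280.84 ≈ 28.34 ft/s.

28.34 ft/s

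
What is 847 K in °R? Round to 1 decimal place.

1524.6 °R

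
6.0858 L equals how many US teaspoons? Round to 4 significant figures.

1235 US tsp

1 L = 202.884 US teaspoons.
6.0858 × 202.884 ≈ 1235 US tsp.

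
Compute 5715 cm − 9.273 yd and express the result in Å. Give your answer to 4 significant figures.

4.867 × 10^11 angstroms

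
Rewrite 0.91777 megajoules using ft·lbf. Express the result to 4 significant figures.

1 MJ = 737562 foot-pounds.
Thus 0.91777 × 737562 ≈ 676900 ft·lbf.

676900 ft·lbf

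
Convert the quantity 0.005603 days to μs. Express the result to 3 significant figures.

4.84e+8 μs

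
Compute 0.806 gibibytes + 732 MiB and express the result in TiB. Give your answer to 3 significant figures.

0.00149 tebibytes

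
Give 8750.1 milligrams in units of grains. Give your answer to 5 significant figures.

135.03 gr

1 milligram = 0.01543236 grains.
Thus 8750.1 × 0.01543236 ≈ 135.03 gr.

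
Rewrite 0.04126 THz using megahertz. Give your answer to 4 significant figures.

1 THz = 1.00000e+6 MHz.
0.04126 × 1.00000e+6 ≈ 41260 MHz.

41260 megahertz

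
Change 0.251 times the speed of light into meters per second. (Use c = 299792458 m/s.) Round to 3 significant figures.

7.52 × 10^7 meters per second

1 speed of light = 2.99792 × 10^8 meters per second.
Then 0.251 × 2.99792 × 10^8 ≈ 7.52 × 10^7 m/s.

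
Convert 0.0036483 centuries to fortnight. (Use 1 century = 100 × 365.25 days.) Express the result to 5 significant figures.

9.5182 fortnights

1 century = 2608.93 fortnight.
Then 0.0036483 × 2608.93 ≈ 9.5182 fortnight.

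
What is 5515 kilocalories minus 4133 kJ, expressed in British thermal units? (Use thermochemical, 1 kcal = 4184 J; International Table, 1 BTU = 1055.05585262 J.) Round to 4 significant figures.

17950 BTU

5515 kcal = 21870.7 BTU and 4133 kJ = 3917.33 BTU.
21870.7 − 3917.33 ≈ 17950 BTU.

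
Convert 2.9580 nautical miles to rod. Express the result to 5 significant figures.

1089.3 rod

1 nautical mile = 368.249 rod.
2.9580 × 368.249 ≈ 1089.3 rod.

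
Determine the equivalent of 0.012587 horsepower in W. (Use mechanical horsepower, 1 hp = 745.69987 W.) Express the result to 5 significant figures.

9.3861 watts

1 hp = 745.700 W.
Then 0.012587 × 745.700 ≈ 9.3861 W.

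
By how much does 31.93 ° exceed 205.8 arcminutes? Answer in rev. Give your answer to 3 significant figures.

0.0792 revolutions

31.93 ° = 0.0886944 rev and 205.8 arcmin = 0.00952778 rev.
0.0886944 − 0.00952778 ≈ 0.0792 rev.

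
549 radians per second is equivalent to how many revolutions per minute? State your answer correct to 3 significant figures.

1 radian per second = 9.54930 rpm.
So 549 × 9.54930 ≈ 5240 rpm.

5240 rpm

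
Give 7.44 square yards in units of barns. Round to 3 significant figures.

1 square yard = 8.36127 × 10^27 barn.
7.44 × 8.36127 × 10^27 ≈ 6.22 × 10^28 barn.

6.22 × 10^28 barns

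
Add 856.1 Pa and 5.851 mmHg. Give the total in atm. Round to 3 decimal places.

0.016 atmospheres

856.1 Pa = 0.00844905 atm and 5.851 mmHg = 0.00769869 atm.
0.00844905 + 0.00769869 ≈ 0.016 atm.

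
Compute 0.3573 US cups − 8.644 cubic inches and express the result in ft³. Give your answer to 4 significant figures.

-0.002017 cubic feet

0.3573 US cup = 0.00298525 ft³ and 8.644 in³ = 0.00500231 ft³.
0.00298525 − 0.00500231 ≈ -0.002017 ft³.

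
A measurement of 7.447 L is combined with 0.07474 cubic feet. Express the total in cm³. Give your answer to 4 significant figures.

7.447 L = 7447.00 cm³ and 0.07474 ft³ = 2116.40 cm³.
7447.00 + 2116.40 ≈ 9563 cm³.

9563 cm³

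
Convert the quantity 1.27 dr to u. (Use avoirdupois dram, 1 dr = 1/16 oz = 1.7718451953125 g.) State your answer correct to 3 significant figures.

1.36 × 10^24 u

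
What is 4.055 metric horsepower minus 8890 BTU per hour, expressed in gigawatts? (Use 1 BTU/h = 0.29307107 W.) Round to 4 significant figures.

4.055 PS = 2.982447e-6 GW and 8890 BTU/h = 2.605402e-6 GW.
2.982447e-6 − 2.605402e-6 ≈ 3.770e-7 GW.

3.770e-7 gigawatts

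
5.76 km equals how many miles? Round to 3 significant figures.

1 km = 0.621371 mi.
5.76 × 0.621371 ≈ 3.58 mi.

3.58 mi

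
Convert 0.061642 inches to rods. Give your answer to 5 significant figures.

0.00031132 rods

1 in = 0.00505051 rod.
0.061642 × 0.00505051 ≈ 0.00031132 rod.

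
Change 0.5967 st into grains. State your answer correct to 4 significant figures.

1 st = 98000.0 gr.
Then 0.5967 × 98000.0 ≈ 58480 gr.

58480 gr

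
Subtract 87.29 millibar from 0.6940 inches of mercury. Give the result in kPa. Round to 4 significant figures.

-6.379 kilopascals

0.6940 inHg = 2.35015 kPa and 87.29 mbar = 8.72900 kPa.
2.35015 − 8.72900 ≈ -6.379 kPa.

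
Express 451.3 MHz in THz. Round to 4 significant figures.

0.0004513 THz

1 megahertz = 1.00000e-6 THz.
So 451.3 × 1.00000e-6 ≈ 0.0004513 THz.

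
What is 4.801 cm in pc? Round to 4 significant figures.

1.556 × 10^-18 pc

1 centimeter = 3.24078 × 10^-19 pc.
Then 4.801 × 3.24078 × 10^-19 ≈ 1.556 × 10^-18 pc.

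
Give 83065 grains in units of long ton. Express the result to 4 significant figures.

0.005298 long tons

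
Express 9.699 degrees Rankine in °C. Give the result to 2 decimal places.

-267.76 °C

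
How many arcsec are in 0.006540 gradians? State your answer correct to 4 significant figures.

1 gradian = 3240.00 arcsec.
0.006540 × 3240.00 ≈ 21.19 arcsec.

21.19 arcseconds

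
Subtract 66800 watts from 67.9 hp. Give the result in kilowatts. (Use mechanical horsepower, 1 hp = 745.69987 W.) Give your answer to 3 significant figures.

-16.2 kW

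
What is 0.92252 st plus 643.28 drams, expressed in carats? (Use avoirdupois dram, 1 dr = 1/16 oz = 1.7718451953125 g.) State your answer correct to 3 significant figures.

35000 carats

0.92252 st = 29291.4 ct and 643.28 dr = 5698.96 ct.
29291.4 + 5698.96 ≈ 35000 ct.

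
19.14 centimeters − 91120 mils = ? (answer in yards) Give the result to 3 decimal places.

19.14 cm = 0.209318 yd and 91120 mil = 2.53111 yd.
0.209318 − 2.53111 ≈ -2.322 yd.

-2.322 yards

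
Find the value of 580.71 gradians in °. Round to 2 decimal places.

522.64 °

1 grad = 0.900000 degrees.
Thus 580.71 × 0.900000 ≈ 522.64 °.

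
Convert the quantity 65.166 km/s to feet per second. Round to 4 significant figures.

213800 feet per second

1 kilometer per second = 3280.84 feet per second.
Then 65.166 × 3280.84 ≈ 213800 ft/s.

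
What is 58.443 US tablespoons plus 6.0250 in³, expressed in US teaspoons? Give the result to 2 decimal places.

195.36 US tsp

58.443 US tbsp = 175.329 US tsp and 6.0250 in³ = 20.0312 US tsp.
175.329 + 20.0312 ≈ 195.36 US tsp.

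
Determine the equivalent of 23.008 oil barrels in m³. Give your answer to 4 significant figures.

1 oil barrel = 0.158987 cubic meters.
So 23.008 × 0.158987 ≈ 3.658 m³.

3.658 cubic meters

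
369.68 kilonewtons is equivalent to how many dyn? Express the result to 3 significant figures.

3.70e+10 dyn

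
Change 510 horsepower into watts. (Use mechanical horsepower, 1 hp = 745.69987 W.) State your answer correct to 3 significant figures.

380000 W

1 hp = 745.700 W.
510 × 745.700 ≈ 380000 W.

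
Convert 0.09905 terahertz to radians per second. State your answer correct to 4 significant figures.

1 terahertz = 6.28319e+12 radians per second.
0.09905 × 6.28319e+12 ≈ 6.223e+11 rad/s.

6.223e+11 radians per second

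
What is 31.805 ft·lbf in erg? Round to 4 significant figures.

4.312 × 10^8 ergs

1 ft·lbf = 1.35582 × 10^7 erg.
31.805 × 1.35582 × 10^7 ≈ 4.312 × 10^8 erg.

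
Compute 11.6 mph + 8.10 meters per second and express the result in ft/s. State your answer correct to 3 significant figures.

11.6 mph = 17.0133 ft/s and 8.10 m/s = 26.5748 ft/s.
17.0133 + 26.5748 ≈ 43.6 ft/s.

43.6 ft/s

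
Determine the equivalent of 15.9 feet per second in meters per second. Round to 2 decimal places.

4.85 m/s

1 ft/s = 0.304800 meters per second.
So 15.9 × 0.304800 ≈ 4.85 m/s.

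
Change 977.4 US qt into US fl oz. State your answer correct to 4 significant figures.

31280 US fl oz

1 US qt = 32.0000 US fl oz.
977.4 × 32.0000 ≈ 31280 US fl oz.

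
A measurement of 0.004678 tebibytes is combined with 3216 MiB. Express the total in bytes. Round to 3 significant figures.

8.52 × 10^9 bytes

0.004678 TiB = 5.14352 × 10^9 B and 3216 MiB = 3.37222 × 10^9 B.
5.14352 × 10^9 + 3.37222 × 10^9 ≈ 8.52 × 10^9 B.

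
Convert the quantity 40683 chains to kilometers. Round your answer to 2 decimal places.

818.41 km

1 chain = 0.0201168 kilometers.
Thus 40683 × 0.0201168 ≈ 818.41 km.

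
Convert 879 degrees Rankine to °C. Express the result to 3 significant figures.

215 degrees Celsius

°R = (°C + 273.15) × 9/5.
Applying the formula gives 215 °C.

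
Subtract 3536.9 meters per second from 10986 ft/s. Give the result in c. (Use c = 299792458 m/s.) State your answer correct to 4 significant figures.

-6.283 × 10^-7 c

10986 ft/s = 1.11695 × 10^-5 c and 3536.9 m/s = 1.17978 × 10^-5 c.
1.11695 × 10^-5 − 1.17978 × 10^-5 ≈ -6.283 × 10^-7 c.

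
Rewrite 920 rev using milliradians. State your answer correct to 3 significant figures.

1 rev = 6283.19 milliradians.
920 × 6283.19 ≈ 5.78 × 10^6 mrad.

5.78 × 10^6 mrad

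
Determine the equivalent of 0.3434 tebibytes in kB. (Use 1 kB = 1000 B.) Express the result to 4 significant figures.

3.776 × 10^8 kilobytes

1 TiB = 1.09951 × 10^9 kB.
So 0.3434 × 1.09951 × 10^9 ≈ 3.776 × 10^8 kB.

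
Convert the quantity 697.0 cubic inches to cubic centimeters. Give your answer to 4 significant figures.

1 cubic inch = 16.3871 cm³.
Then 697.0 × 16.3871 ≈ 11420 cm³.

11420 cm³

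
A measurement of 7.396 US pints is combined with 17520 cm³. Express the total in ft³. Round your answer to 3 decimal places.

7.396 US pt = 0.123588 ft³ and 17520 cm³ = 0.618713 ft³.
0.123588 + 0.618713 ≈ 0.742 ft³.

0.742 ft³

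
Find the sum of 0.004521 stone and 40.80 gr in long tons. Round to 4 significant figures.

3.086 × 10^-5 long ton

0.004521 st = 2.825625 × 10^-5 long ton and 40.80 gr = 2.602041 × 10^-6 long ton.
2.825625 × 10^-5 + 2.602041 × 10^-6 ≈ 3.086 × 10^-5 long ton.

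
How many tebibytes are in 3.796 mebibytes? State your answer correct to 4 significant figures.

3.620 × 10^-6 TiB

1 MiB = 9.53674 × 10^-7 TiB.
Then 3.796 × 9.53674 × 10^-7 ≈ 3.620 × 10^-6 TiB.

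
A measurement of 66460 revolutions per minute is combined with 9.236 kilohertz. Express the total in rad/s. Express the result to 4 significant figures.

64990 radians per second

66460 rpm = 6959.67 rad/s and 9.236 kHz = 58031.5 rad/s.
6959.67 + 58031.5 ≈ 64990 rad/s.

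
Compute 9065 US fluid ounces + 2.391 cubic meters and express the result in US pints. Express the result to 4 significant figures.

5620 US pt

9065 US fl oz = 566.5625 US pt and 2.391 m³ = 5053.083 US pt.
566.5625 + 5053.083 ≈ 5620 US pt.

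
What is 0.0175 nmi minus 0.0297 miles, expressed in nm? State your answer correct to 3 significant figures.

0.0175 nmi = 3.24100 × 10^10 nm and 0.0297 mi = 4.77975 × 10^10 nm.
3.24100 × 10^10 − 4.77975 × 10^10 ≈ -1.54 × 10^10 nm.

-1.54 × 10^10 nanometers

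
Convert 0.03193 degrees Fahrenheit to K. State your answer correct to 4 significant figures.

255.4 K

K = (°F + 459.67) × 5/9.
Applying the formula gives 255.4 K.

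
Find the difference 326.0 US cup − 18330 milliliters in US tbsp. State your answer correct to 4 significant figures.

326.0 US cup = 5216.00 US tbsp and 18330 mL = 1239.62 US tbsp.
5216.00 − 1239.62 ≈ 3976 US tbsp.

3976 US tbsp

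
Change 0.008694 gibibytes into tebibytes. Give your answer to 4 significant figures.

1 gibibyte = 0.0009765625 tebibytes.
Thus 0.008694 × 0.0009765625 ≈ 8.490 × 10^-6 TiB.

8.490 × 10^-6 TiB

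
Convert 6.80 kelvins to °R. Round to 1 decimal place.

°R = K × 9/5.
Applying the formula gives 12.2 °R.

12.2 degrees Rankine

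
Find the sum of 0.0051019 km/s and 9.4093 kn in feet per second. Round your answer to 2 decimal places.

32.62 feet per second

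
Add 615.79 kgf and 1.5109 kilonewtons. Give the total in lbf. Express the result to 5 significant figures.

615.79 kgf = 1357.58 lbf and 1.5109 kN = 339.664 lbf.
1357.58 + 339.664 ≈ 1697.2 lbf.

1697.2 pounds-force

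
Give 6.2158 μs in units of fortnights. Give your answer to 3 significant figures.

5.14e-12 fortnights

1 microsecond = 8.26720e-13 fortnight.
Then 6.2158 × 8.26720e-13 ≈ 5.14e-12 fortnight.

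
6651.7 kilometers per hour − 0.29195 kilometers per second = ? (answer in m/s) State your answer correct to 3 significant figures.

6651.7 km/h = 1847.69 m/s and 0.29195 km/s = 291.950 m/s.
1847.69 − 291.950 ≈ 1560 m/s.

1560 m/s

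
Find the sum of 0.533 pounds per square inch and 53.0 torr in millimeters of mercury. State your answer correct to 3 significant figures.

0.533 psi = 27.5641 mmHg and 53.0 torr = 53.0000 mmHg.
27.5641 + 53.0000 ≈ 80.6 mmHg.

80.6 mmHg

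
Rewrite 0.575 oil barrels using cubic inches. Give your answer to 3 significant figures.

1 oil barrel = 9702.00 in³.
0.575 × 9702.00 ≈ 5580 in³.

5580 in³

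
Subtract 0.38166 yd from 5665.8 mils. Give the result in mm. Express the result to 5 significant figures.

5665.8 mil = 143.911 mm and 0.38166 yd = 348.990 mm.
143.911 − 348.990 ≈ -205.08 mm.

-205.08 mm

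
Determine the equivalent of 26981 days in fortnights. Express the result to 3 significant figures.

1 d = 0.0714286 fortnight.
26981 × 0.0714286 ≈ 1930 fortnight.

1930 fortnight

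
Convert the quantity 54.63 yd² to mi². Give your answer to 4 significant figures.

1 square yard = 3.22831 × 10^-7 mi².
Thus 54.63 × 3.22831 × 10^-7 ≈ 1.764 × 10^-5 mi².

1.764 × 10^-5 square miles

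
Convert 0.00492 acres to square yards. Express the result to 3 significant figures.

23.8 yd²

1 acre = 4840.00 square yards.
Thus 0.00492 × 4840.00 ≈ 23.8 yd².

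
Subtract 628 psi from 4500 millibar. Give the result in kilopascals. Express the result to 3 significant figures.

4500 mbar = 450.000 kPa and 628 psi = 4329.91 kPa.
450.000 − 4329.91 ≈ -3880 kPa.

-3880 kPa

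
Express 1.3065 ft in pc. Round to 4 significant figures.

1.291 × 10^-17 pc

1 ft = 9.87790 × 10^-18 parsecs.
1.3065 × 9.87790 × 10^-18 ≈ 1.291 × 10^-17 pc.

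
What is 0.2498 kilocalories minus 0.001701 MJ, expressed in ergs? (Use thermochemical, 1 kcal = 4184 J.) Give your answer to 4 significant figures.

0.2498 kcal = 1.04516 × 10^10 erg and 0.001701 MJ = 1.70100 × 10^10 erg.
1.04516 × 10^10 − 1.70100 × 10^10 ≈ -6.558 × 10^9 erg.

-6.558 × 10^9 erg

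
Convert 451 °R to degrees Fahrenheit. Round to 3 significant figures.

-8.67 °F

°R = °F + 459.67.
Applying the formula gives -8.67 °F.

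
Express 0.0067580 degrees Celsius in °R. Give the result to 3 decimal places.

491.682 °R

°R = (°C + 273.15) × 9/5.
Applying the formula gives 491.682 °R.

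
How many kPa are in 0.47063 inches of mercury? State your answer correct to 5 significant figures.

1.5937 kPa

1 inch of mercury = 3.38639 kilopascals.
0.47063 × 3.38639 ≈ 1.5937 kPa.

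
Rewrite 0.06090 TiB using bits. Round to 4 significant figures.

1 tebibyte = 8.79609 × 10^12 bit.
Then 0.06090 × 8.79609 × 10^12 ≈ 5.357 × 10^11 bit.

5.357 × 10^11 bit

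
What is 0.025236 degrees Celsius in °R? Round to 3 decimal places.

°R = (°C + 273.15) × 9/5.
Applying the formula gives 491.715 °R.

491.715 degrees Rankine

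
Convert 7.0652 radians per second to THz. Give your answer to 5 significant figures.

1 rad/s = 1.59155 × 10^-13 THz.
So 7.0652 × 1.59155 × 10^-13 ≈ 1.1245 × 10^-12 THz.

1.1245 × 10^-12 THz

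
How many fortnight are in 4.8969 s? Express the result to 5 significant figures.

4.0484e-6 fortnights

1 second = 8.26720e-7 fortnights.
Then 4.8969 × 8.26720e-7 ≈ 4.0484e-6 fortnight.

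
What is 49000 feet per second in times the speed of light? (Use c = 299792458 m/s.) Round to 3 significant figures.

1 ft/s = 1.01670e-9 c.
Then 49000 × 1.01670e-9 ≈ 4.98e-5 c.

4.98e-5 c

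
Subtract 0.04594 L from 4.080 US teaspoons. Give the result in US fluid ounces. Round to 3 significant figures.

-0.873 US fl oz

4.080 US tsp = 0.680000 US fl oz and 0.04594 L = 1.55342 US fl oz.
0.680000 − 1.55342 ≈ -0.873 US fl oz.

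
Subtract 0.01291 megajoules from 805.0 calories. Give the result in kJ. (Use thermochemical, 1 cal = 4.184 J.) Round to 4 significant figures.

-9.542 kilojoules

805.0 cal = 3.36812 kJ and 0.01291 MJ = 12.9100 kJ.
3.36812 − 12.9100 ≈ -9.542 kJ.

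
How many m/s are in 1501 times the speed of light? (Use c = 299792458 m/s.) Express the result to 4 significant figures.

1 c = 2.99792 × 10^8 m/s.
Then 1501 × 2.99792 × 10^8 ≈ 4.500 × 10^11 m/s.

4.500 × 10^11 m/s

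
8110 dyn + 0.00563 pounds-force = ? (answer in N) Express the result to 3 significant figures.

0.106 newtons

8110 dyn = 0.0811000 N and 0.00563 lbf = 0.0250435 N.
0.0811000 + 0.0250435 ≈ 0.106 N.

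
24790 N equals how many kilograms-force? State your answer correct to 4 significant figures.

2528 kgf

1 N = 0.101972 kgf.
Then 24790 × 0.101972 ≈ 2528 kgf.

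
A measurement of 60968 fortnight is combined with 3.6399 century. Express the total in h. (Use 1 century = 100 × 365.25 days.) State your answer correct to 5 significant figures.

2.3676e+7 hours

60968 fortnight = 2.04852e+7 h and 3.6399 century = 3.19074e+6 h.
2.04852e+7 + 3.19074e+6 ≈ 2.3676e+7 h.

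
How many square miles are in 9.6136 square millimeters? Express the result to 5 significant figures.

1 mm² = 3.86102 × 10^-13 mi².
Then 9.6136 × 3.86102 × 10^-13 ≈ 3.7118 × 10^-12 mi².

3.7118 × 10^-12 mi²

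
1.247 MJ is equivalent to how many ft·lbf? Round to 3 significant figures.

1 MJ = 737562 foot-pounds.
So 1.247 × 737562 ≈ 920000 ft·lbf.

920000 ft·lbf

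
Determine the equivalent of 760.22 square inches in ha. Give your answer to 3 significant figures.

1 in² = 6.45160e-8 hectares.
Then 760.22 × 6.45160e-8 ≈ 4.90e-5 ha.

4.90e-5 hectares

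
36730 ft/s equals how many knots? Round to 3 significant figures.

21800 kn

1 foot per second = 0.592484 kn.
So 36730 × 0.592484 ≈ 21800 kn.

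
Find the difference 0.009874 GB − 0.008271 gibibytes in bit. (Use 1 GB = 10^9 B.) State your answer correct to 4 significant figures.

0.009874 GB = 7.89920e+7 bit and 0.008271 GiB = 7.10473e+7 bit.
7.89920e+7 − 7.10473e+7 ≈ 7.945e+6 bit.

7.945e+6 bits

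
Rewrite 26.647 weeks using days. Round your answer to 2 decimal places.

186.53 days

1 wk = 7.00000 d.
So 26.647 × 7.00000 ≈ 186.53 d.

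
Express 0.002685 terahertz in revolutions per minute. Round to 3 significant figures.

1 terahertz = 6.00000e+13 rpm.
0.002685 × 6.00000e+13 ≈ 1.61e+11 rpm.

1.61e+11 revolutions per minute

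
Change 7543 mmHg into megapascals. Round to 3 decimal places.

1 millimeter of mercury = 0.000133322 megapascals.
Then 7543 × 0.000133322 ≈ 1.006 MPa.

1.006 MPa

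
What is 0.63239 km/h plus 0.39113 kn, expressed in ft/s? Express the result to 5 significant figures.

1.2365 feet per second

0.63239 km/h = 0.576325 ft/s and 0.39113 kn = 0.660153 ft/s.
0.576325 + 0.660153 ≈ 1.2365 ft/s.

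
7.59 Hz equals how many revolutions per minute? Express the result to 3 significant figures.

455 revolutions per minute

1 Hz = 60.0000 revolutions per minute.
7.59 × 60.0000 ≈ 455 rpm.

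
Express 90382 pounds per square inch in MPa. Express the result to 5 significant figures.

623.16 MPa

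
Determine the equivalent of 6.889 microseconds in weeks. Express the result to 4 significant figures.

1.139 × 10^-11 wk

1 microsecond = 1.65344 × 10^-12 wk.
Thus 6.889 × 1.65344 × 10^-12 ≈ 1.139 × 10^-11 wk.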